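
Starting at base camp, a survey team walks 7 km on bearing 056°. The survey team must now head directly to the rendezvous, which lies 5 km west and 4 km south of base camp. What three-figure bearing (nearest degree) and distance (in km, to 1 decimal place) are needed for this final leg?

Leg 1 (056°, 7 km): east 7 sin 56° = 5.80, north 7 cos 56° = 3.91
Current position: (5.80, 3.91). Target: (-5, -4). Remaining: Δeast = -10.80, Δnorth = -7.91.
Bearing = atan2(-10.80, -7.91) mod 360° = 233.77°; distance = √((-10.80)² + (-7.91)²) = 13.392 km.

234°, 13.4 km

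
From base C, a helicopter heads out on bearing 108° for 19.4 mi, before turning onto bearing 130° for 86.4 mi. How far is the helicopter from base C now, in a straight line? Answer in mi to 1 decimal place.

Leg 1 (108°, 19.4 mi): east 19.4 sin 108° = 18.45, north 19.4 cos 108° = -5.99
Leg 2 (130°, 86.4 mi): east 86.4 sin 130° = 66.19, north 86.4 cos 130° = -55.54
Net: 84.64 east, -61.53 north. Distance = √((84.64)² + (-61.53)²) = 104.640 mi.

104.6 mi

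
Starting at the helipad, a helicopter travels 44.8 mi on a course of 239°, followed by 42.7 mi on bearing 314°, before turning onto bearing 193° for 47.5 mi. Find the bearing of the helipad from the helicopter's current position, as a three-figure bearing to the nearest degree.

Leg 1 (239°, 44.8 mi): east 44.8 sin 239° = -38.40, north 44.8 cos 239° = -23.07
Leg 2 (314°, 42.7 mi): east 42.7 sin 314° = -30.72, north 42.7 cos 314° = 29.66
Leg 3 (193°, 47.5 mi): east 47.5 sin 193° = -10.69, north 47.5 cos 193° = -46.28
Net displacement: -79.80 east, -39.69 north. Direction back to start is (79.80, 39.69): bearing = atan2(79.80, 39.69) mod 360° = 63.55° ≈ 064°.

064°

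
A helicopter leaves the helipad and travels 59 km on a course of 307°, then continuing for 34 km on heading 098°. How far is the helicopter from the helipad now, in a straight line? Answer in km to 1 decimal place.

33.6 km

Leg 1 (307°, 59 km): east 59 sin 307° = -47.12, north 59 cos 307° = 35.51
Leg 2 (098°, 34 km): east 34 sin 98° = 33.67, north 34 cos 98° = -4.73
Net: -13.45 east, 30.78 north. Distance = √((-13.45)² + (30.78)²) = 33.586 km.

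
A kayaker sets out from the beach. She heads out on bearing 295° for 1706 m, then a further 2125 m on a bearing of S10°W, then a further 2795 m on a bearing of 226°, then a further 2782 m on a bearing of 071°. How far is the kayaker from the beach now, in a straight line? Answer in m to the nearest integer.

2734 m

Leg 1 (295°, 1706 m): east 1706 sin 295° = -1546.16, north 1706 cos 295° = 720.99
Leg 2 (S10°W, 2125 m): east 2125 sin 190° = -369.00, north 2125 cos 190° = -2092.72
Leg 3 (226°, 2795 m): east 2795 sin 226° = -2010.55, north 2795 cos 226° = -1941.57
Leg 4 (071°, 2782 m): east 2782 sin 71° = 2630.43, north 2782 cos 71° = 905.73
Net: -1295.29 east, -2407.57 north. Distance = √((-1295.29)² + (-2407.57)²) = 2733.890 m.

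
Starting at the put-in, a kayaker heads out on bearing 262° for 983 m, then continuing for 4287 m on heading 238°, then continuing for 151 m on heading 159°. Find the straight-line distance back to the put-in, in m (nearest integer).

Leg 1 (262°, 983 m): east 983 sin 262° = -973.43, north 983 cos 262° = -136.81
Leg 2 (238°, 4287 m): east 4287 sin 238° = -3635.58, north 4287 cos 238° = -2271.76
Leg 3 (159°, 151 m): east 151 sin 159° = 54.11, north 151 cos 159° = -140.97
Net: -4554.90 east, -2549.54 north. Distance = √((-4554.90)² + (-2549.54)²) = 5219.894 m.

5220 m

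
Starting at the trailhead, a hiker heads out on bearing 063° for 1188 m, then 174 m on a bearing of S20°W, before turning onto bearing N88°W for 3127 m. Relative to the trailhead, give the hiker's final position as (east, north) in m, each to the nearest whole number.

Leg 1 (063°, 1188 m): east 1188 sin 63° = 1058.52, north 1188 cos 63° = 539.34
Leg 2 (S20°W, 174 m): east 174 sin 200° = -59.51, north 174 cos 200° = -163.51
Leg 3 (N88°W, 3127 m): east 3127 sin 272° = -3125.10, north 3127 cos 272° = 109.13
Summing: -2126.09 m east, 484.96 m north → (-2126, 485).

(-2126, 485)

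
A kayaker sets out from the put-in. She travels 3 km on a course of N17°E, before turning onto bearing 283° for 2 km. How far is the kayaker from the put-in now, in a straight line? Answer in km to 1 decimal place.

Leg 1 (N17°E, 3 km): east 3 sin 17° = 0.88, north 3 cos 17° = 2.87
Leg 2 (283°, 2 km): east 2 sin 283° = -1.95, north 2 cos 283° = 0.45
Net: -1.07 east, 3.32 north. Distance = √((-1.07)² + (3.32)²) = 3.488 km.

3.5 km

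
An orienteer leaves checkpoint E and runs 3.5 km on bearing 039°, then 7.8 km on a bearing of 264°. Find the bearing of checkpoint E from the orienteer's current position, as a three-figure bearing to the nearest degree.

109°

Leg 1 (039°, 3.5 km): east 3.5 sin 39° = 2.20, north 3.5 cos 39° = 2.72
Leg 2 (264°, 7.8 km): east 7.8 sin 264° = -7.76, north 7.8 cos 264° = -0.82
Net displacement: -5.55 east, 1.90 north. Direction back to start is (5.55, -1.90): bearing = atan2(5.55, -1.90) mod 360° = 108.93° ≈ 109°.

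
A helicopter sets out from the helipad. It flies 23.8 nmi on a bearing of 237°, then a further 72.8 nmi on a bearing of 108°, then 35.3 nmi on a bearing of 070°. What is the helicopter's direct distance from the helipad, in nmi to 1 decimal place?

85.7 nmi

Leg 1 (237°, 23.8 nmi): east 23.8 sin 237° = -19.96, north 23.8 cos 237° = -12.96
Leg 2 (108°, 72.8 nmi): east 72.8 sin 108° = 69.24, north 72.8 cos 108° = -22.50
Leg 3 (070°, 35.3 nmi): east 35.3 sin 70° = 33.17, north 35.3 cos 70° = 12.07
Net: 82.45 east, -23.39 north. Distance = √((82.45)² + (-23.39)²) = 85.700 nmi.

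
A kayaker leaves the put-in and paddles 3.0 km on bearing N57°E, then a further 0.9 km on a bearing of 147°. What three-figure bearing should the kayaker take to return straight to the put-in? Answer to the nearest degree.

Leg 1 (N57°E, 3.0 km): east 3.0 sin 57° = 2.52, north 3.0 cos 57° = 1.63
Leg 2 (147°, 0.9 km): east 0.9 sin 147° = 0.49, north 0.9 cos 147° = -0.75
Net displacement: 3.01 east, 0.88 north. Direction back to start is (-3.01, -0.88): bearing = atan2(-3.01, -0.88) mod 360° = 253.70° ≈ 254°.

254°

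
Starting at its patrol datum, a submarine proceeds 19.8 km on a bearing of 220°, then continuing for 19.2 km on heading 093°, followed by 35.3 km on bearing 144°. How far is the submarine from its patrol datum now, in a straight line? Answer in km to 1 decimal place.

52.3 km

Leg 1 (220°, 19.8 km): east 19.8 sin 220° = -12.73, north 19.8 cos 220° = -15.17
Leg 2 (093°, 19.2 km): east 19.2 sin 93° = 19.17, north 19.2 cos 93° = -1.00
Leg 3 (144°, 35.3 km): east 35.3 sin 144° = 20.75, north 35.3 cos 144° = -28.56
Net: 27.20 east, -44.73 north. Distance = √((27.20)² + (-44.73)²) = 52.349 km.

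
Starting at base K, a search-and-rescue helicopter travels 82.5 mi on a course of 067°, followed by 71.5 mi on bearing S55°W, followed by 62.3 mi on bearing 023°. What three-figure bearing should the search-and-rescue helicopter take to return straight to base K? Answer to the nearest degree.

221°

Leg 1 (067°, 82.5 mi): east 82.5 sin 67° = 75.94, north 82.5 cos 67° = 32.24
Leg 2 (S55°W, 71.5 mi): east 71.5 sin 235° = -58.57, north 71.5 cos 235° = -41.01
Leg 3 (023°, 62.3 mi): east 62.3 sin 23° = 24.34, north 62.3 cos 23° = 57.35
Net displacement: 41.71 east, 48.57 north. Direction back to start is (-41.71, -48.57): bearing = atan2(-41.71, -48.57) mod 360° = 220.66° ≈ 221°.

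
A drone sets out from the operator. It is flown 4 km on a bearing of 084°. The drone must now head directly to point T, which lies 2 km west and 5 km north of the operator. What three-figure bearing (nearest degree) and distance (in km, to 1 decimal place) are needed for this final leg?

307°, 7.5 km

Leg 1 (084°, 4 km): east 4 sin 84° = 3.98, north 4 cos 84° = 0.42
Current position: (3.98, 0.42). Target: (-2, 5). Remaining: Δeast = -5.98, Δnorth = 4.58.
Bearing = atan2(-5.98, 4.58) mod 360° = 307.47°; distance = √((-5.98)² + (4.58)²) = 7.532 km.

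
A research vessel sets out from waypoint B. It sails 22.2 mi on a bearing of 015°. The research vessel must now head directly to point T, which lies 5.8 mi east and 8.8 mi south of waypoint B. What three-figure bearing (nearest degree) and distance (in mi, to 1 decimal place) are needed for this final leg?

180°, 30.2 mi

Leg 1 (015°, 22.2 mi): east 22.2 sin 15° = 5.75, north 22.2 cos 15° = 21.44
Current position: (5.75, 21.44). Target: (5.8, -8.8). Remaining: Δeast = 0.05, Δnorth = -30.24.
Bearing = atan2(0.05, -30.24) mod 360° = 179.90°; distance = √((0.05)² + (-30.24)²) = 30.244 mi.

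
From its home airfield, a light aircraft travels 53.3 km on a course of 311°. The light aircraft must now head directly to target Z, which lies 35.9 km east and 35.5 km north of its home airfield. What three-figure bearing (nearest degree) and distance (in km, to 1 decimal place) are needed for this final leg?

Leg 1 (311°, 53.3 km): east 53.3 sin 311° = -40.23, north 53.3 cos 311° = 34.97
Current position: (-40.23, 34.97). Target: (35.9, 35.5). Remaining: Δeast = 76.13, Δnorth = 0.53.
Bearing = atan2(76.13, 0.53) mod 360° = 89.60°; distance = √((76.13)² + (0.53)²) = 76.128 km.

090°, 76.1 km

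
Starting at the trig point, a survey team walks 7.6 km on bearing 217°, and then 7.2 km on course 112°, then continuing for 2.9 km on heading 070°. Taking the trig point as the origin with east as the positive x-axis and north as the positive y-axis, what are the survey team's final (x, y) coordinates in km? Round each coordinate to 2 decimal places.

(4.83, -7.77)

Leg 1 (217°, 7.6 km): east 7.6 sin 217° = -4.57, north 7.6 cos 217° = -6.07
Leg 2 (112°, 7.2 km): east 7.2 sin 112° = 6.68, north 7.2 cos 112° = -2.70
Leg 3 (070°, 2.9 km): east 2.9 sin 70° = 2.73, north 2.9 cos 70° = 0.99
Summing: 4.83 km east, -7.77 km north → (4.83, -7.77).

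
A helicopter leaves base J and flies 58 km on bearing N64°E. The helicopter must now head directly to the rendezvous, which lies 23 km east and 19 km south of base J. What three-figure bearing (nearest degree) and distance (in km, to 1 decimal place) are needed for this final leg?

Leg 1 (N64°E, 58 km): east 58 sin 64° = 52.13, north 58 cos 64° = 25.43
Current position: (52.13, 25.43). Target: (23, -19). Remaining: Δeast = -29.13, Δnorth = -44.43.
Bearing = atan2(-29.13, -44.43) mod 360° = 213.25°; distance = √((-29.13)² + (-44.43)²) = 53.124 km.

213°, 53.1 km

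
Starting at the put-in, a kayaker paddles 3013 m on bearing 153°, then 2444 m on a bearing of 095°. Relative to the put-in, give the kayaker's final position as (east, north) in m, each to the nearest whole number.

Leg 1 (153°, 3013 m): east 3013 sin 153° = 1367.87, north 3013 cos 153° = -2684.60
Leg 2 (095°, 2444 m): east 2444 sin 95° = 2434.70, north 2444 cos 95° = -213.01
Summing: 3802.57 m east, -2897.61 m north → (3803, -2898).

(3803, -2898)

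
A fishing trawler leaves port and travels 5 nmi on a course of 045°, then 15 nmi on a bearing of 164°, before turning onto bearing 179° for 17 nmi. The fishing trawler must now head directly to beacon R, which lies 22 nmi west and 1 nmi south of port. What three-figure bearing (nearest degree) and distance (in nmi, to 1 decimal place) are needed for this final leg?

312°, 40.3 nmi

Leg 1 (045°, 5 nmi): east 5 sin 45° = 3.54, north 5 cos 45° = 3.54
Leg 2 (164°, 15 nmi): east 15 sin 164° = 4.13, north 15 cos 164° = -14.42
Leg 3 (179°, 17 nmi): east 17 sin 179° = 0.30, north 17 cos 179° = -17.00
Current position: (7.97, -27.88). Target: (-22, -1). Remaining: Δeast = -29.97, Δnorth = 26.88.
Bearing = atan2(-29.97, 26.88) mod 360° = 311.89°; distance = √((-29.97)² + (26.88)²) = 40.256 nmi.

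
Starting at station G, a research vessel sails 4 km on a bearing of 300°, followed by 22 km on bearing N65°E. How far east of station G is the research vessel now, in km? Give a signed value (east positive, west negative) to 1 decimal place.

16.5 km

Leg 1 (300°, 4 km): east 4 sin 300° = -3.46, north 4 cos 300° = 2.00
Leg 2 (N65°E, 22 km): east 22 sin 65° = 19.94, north 22 cos 65° = 9.30
Net east component: 16.47 km.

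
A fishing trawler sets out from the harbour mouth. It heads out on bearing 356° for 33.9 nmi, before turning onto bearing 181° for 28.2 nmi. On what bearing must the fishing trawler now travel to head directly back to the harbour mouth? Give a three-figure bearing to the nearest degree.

Leg 1 (356°, 33.9 nmi): east 33.9 sin 356° = -2.36, north 33.9 cos 356° = 33.82
Leg 2 (181°, 28.2 nmi): east 28.2 sin 181° = -0.49, north 28.2 cos 181° = -28.20
Net displacement: -2.86 east, 5.62 north. Direction back to start is (2.86, -5.62): bearing = atan2(2.86, -5.62) mod 360° = 153.06° ≈ 153°.

153°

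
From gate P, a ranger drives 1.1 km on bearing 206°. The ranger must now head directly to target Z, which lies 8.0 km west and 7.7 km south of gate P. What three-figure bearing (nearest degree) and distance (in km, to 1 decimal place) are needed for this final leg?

Leg 1 (206°, 1.1 km): east 1.1 sin 206° = -0.48, north 1.1 cos 206° = -0.99
Current position: (-0.48, -0.99). Target: (-8.0, -7.7). Remaining: Δeast = -7.52, Δnorth = -6.71.
Bearing = atan2(-7.52, -6.71) mod 360° = 228.24°; distance = √((-7.52)² + (-6.71)²) = 10.078 km.

228°, 10.1 km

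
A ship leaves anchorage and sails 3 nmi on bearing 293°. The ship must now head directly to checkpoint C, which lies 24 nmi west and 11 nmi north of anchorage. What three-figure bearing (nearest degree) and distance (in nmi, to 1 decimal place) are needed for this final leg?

Leg 1 (293°, 3 nmi): east 3 sin 293° = -2.76, north 3 cos 293° = 1.17
Current position: (-2.76, 1.17). Target: (-24, 11). Remaining: Δeast = -21.24, Δnorth = 9.83.
Bearing = atan2(-21.24, 9.83) mod 360° = 294.83°; distance = √((-21.24)² + (9.83)²) = 23.402 nmi.

295°, 23.4 nmi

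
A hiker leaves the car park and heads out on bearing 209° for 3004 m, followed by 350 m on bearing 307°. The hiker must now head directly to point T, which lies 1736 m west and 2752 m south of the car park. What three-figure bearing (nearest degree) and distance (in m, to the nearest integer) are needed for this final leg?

Leg 1 (209°, 3004 m): east 3004 sin 209° = -1456.37, north 3004 cos 209° = -2627.36
Leg 2 (307°, 350 m): east 350 sin 307° = -279.52, north 350 cos 307° = 210.64
Current position: (-1735.89, -2416.72). Target: (-1736, -2752). Remaining: Δeast = -0.11, Δnorth = -335.28.
Bearing = atan2(-0.11, -335.28) mod 360° = 180.02°; distance = √((-0.11)² + (-335.28)²) = 335.278 m.

180°, 335 m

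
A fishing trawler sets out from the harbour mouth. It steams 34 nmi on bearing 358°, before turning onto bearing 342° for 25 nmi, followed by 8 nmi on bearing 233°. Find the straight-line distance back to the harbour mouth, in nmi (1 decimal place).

Leg 1 (358°, 34 nmi): east 34 sin 358° = -1.19, north 34 cos 358° = 33.98
Leg 2 (342°, 25 nmi): east 25 sin 342° = -7.73, north 25 cos 342° = 23.78
Leg 3 (233°, 8 nmi): east 8 sin 233° = -6.39, north 8 cos 233° = -4.81
Net: -15.30 east, 52.94 north. Distance = √((-15.30)² + (52.94)²) = 55.108 nmi.

55.1 nmi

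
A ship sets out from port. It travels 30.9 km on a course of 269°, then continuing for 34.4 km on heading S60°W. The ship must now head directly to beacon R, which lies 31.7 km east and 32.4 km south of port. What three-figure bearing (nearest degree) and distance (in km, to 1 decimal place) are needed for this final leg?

Leg 1 (269°, 30.9 km): east 30.9 sin 269° = -30.90, north 30.9 cos 269° = -0.54
Leg 2 (S60°W, 34.4 km): east 34.4 sin 240° = -29.79, north 34.4 cos 240° = -17.20
Current position: (-60.69, -17.74). Target: (31.7, -32.4). Remaining: Δeast = 92.39, Δnorth = -14.66.
Bearing = atan2(92.39, -14.66) mod 360° = 99.02°; distance = √((92.39)² + (-14.66)²) = 93.543 km.

099°, 93.5 km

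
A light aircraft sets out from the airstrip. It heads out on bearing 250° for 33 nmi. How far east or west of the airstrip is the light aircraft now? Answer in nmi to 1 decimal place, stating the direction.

31.0 nmi west

Leg 1 (250°, 33 nmi): east 33 sin 250° = -31.01, north 33 cos 250° = -11.29
Net east component: -31.01 nmi.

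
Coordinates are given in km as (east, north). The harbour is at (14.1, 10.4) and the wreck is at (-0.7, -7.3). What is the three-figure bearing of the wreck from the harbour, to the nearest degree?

220°

Δeast = -0.7 − 14.1 = -14.80; Δnorth = -7.3 − 10.4 = -17.70.
Bearing = atan2(Δeast, Δnorth) mod 360° = 219.90° ≈ 220°.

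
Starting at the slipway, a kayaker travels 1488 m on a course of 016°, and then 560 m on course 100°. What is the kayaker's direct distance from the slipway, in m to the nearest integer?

Leg 1 (016°, 1488 m): east 1488 sin 16° = 410.15, north 1488 cos 16° = 1430.36
Leg 2 (100°, 560 m): east 560 sin 100° = 551.49, north 560 cos 100° = -97.24
Net: 961.64 east, 1333.11 north. Distance = √((961.64)² + (1333.11)²) = 1643.760 m.

1644 m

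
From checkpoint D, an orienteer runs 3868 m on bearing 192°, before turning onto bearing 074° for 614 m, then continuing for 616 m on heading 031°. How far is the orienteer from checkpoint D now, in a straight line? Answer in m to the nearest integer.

Leg 1 (192°, 3868 m): east 3868 sin 192° = -804.20, north 3868 cos 192° = -3783.47
Leg 2 (074°, 614 m): east 614 sin 74° = 590.21, north 614 cos 74° = 169.24
Leg 3 (031°, 616 m): east 616 sin 31° = 317.26, north 616 cos 31° = 528.02
Net: 103.28 east, -3086.22 north. Distance = √((103.28)² + (-3086.22)²) = 3087.946 m.

3088 m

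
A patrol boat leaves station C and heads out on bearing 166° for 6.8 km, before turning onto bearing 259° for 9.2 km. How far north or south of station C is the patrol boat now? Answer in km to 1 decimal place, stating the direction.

8.4 km south

Leg 1 (166°, 6.8 km): east 6.8 sin 166° = 1.65, north 6.8 cos 166° = -6.60
Leg 2 (259°, 9.2 km): east 9.2 sin 259° = -9.03, north 9.2 cos 259° = -1.76
Net north component: -8.35 km.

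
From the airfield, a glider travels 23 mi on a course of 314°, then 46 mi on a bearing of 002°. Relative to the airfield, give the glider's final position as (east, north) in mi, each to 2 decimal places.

(-14.94, 61.95)

Leg 1 (314°, 23 mi): east 23 sin 314° = -16.54, north 23 cos 314° = 15.98
Leg 2 (002°, 46 mi): east 46 sin 2° = 1.61, north 46 cos 2° = 45.97
Summing: -14.94 mi east, 61.95 mi north → (-14.94, 61.95).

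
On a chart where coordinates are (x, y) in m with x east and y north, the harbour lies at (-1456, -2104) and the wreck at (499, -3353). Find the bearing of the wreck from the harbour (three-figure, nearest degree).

Δeast = 499 − -1456 = 1955.00; Δnorth = -3353 − -2104 = -1249.00.
Bearing = atan2(Δeast, Δnorth) mod 360° = 122.57° ≈ 123°.

123°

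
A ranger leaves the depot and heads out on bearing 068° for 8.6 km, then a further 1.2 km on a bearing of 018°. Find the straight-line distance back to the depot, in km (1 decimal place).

9.4 km

Leg 1 (068°, 8.6 km): east 8.6 sin 68° = 7.97, north 8.6 cos 68° = 3.22
Leg 2 (018°, 1.2 km): east 1.2 sin 18° = 0.37, north 1.2 cos 18° = 1.14
Net: 8.34 east, 4.36 north. Distance = √((8.34)² + (4.36)²) = 9.416 km.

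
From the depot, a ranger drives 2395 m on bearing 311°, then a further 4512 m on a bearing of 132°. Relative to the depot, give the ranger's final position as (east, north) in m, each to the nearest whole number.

(1546, -1448)

Leg 1 (311°, 2395 m): east 2395 sin 311° = -1807.53, north 2395 cos 311° = 1571.26
Leg 2 (132°, 4512 m): east 4512 sin 132° = 3353.07, north 4512 cos 132° = -3019.12
Summing: 1545.54 m east, -1447.86 m north → (1546, -1448).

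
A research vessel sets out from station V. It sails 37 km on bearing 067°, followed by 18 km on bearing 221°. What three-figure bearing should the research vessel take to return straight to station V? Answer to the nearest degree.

268°

Leg 1 (067°, 37 km): east 37 sin 67° = 34.06, north 37 cos 67° = 14.46
Leg 2 (221°, 18 km): east 18 sin 221° = -11.81, north 18 cos 221° = -13.58
Net displacement: 22.25 east, 0.87 north. Direction back to start is (-22.25, -0.87): bearing = atan2(-22.25, -0.87) mod 360° = 267.75° ≈ 268°.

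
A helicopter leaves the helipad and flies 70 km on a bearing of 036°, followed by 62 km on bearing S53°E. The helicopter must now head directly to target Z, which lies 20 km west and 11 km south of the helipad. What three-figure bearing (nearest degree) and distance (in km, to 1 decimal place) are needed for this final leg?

Leg 1 (036°, 70 km): east 70 sin 36° = 41.14, north 70 cos 36° = 56.63
Leg 2 (S53°E, 62 km): east 62 sin 127° = 49.52, north 62 cos 127° = -37.31
Current position: (90.66, 19.32). Target: (-20, -11). Remaining: Δeast = -110.66, Δnorth = -30.32.
Bearing = atan2(-110.66, -30.32) mod 360° = 254.68°; distance = √((-110.66)² + (-30.32)²) = 114.739 km.

255°, 114.7 km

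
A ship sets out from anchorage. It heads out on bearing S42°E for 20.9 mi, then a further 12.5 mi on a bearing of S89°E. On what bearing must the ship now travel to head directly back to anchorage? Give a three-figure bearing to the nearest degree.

Leg 1 (S42°E, 20.9 mi): east 20.9 sin 138° = 13.98, north 20.9 cos 138° = -15.53
Leg 2 (S89°E, 12.5 mi): east 12.5 sin 91° = 12.50, north 12.5 cos 91° = -0.22
Net displacement: 26.48 east, -15.75 north. Direction back to start is (-26.48, 15.75): bearing = atan2(-26.48, 15.75) mod 360° = 300.74° ≈ 301°.

301°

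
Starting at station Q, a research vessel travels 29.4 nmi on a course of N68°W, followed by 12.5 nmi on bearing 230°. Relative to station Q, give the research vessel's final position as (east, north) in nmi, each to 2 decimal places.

(-36.83, 2.98)

Leg 1 (N68°W, 29.4 nmi): east 29.4 sin 292° = -27.26, north 29.4 cos 292° = 11.01
Leg 2 (230°, 12.5 nmi): east 12.5 sin 230° = -9.58, north 12.5 cos 230° = -8.03
Summing: -36.83 nmi east, 2.98 nmi north → (-36.83, 2.98).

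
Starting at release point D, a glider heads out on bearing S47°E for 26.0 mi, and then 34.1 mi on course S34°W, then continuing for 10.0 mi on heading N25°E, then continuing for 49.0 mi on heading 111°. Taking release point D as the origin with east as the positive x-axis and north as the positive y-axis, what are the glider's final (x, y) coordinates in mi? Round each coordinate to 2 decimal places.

(49.92, -54.50)

Leg 1 (S47°E, 26.0 mi): east 26.0 sin 133° = 19.02, north 26.0 cos 133° = -17.73
Leg 2 (S34°W, 34.1 mi): east 34.1 sin 214° = -19.07, north 34.1 cos 214° = -28.27
Leg 3 (N25°E, 10.0 mi): east 10.0 sin 25° = 4.23, north 10.0 cos 25° = 9.06
Leg 4 (111°, 49.0 mi): east 49.0 sin 111° = 45.75, north 49.0 cos 111° = -17.56
Summing: 49.92 mi east, -54.50 mi north → (49.92, -54.50).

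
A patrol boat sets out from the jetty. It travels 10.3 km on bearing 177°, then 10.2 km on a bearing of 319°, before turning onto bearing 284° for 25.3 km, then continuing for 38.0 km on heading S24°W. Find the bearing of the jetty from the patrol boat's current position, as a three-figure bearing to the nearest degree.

056°

Leg 1 (177°, 10.3 km): east 10.3 sin 177° = 0.54, north 10.3 cos 177° = -10.29
Leg 2 (319°, 10.2 km): east 10.2 sin 319° = -6.69, north 10.2 cos 319° = 7.70
Leg 3 (284°, 25.3 km): east 25.3 sin 284° = -24.55, north 25.3 cos 284° = 6.12
Leg 4 (S24°W, 38.0 km): east 38.0 sin 204° = -15.46, north 38.0 cos 204° = -34.71
Net displacement: -46.16 east, -31.18 north. Direction back to start is (46.16, 31.18): bearing = atan2(46.16, 31.18) mod 360° = 55.96° ≈ 056°.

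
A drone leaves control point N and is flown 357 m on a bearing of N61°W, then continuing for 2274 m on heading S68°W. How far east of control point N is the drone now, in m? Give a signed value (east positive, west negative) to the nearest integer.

-2421 m

Leg 1 (N61°W, 357 m): east 357 sin 299° = -312.24, north 357 cos 299° = 173.08
Leg 2 (S68°W, 2274 m): east 2274 sin 248° = -2108.42, north 2274 cos 248° = -851.86
Net east component: -2420.66 m.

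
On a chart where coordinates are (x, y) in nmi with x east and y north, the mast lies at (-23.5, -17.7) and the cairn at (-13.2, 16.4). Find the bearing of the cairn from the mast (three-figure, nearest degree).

017°

Δeast = -13.2 − -23.5 = 10.30; Δnorth = 16.4 − -17.7 = 34.10.
Bearing = atan2(Δeast, Δnorth) mod 360° = 16.81° ≈ 017°.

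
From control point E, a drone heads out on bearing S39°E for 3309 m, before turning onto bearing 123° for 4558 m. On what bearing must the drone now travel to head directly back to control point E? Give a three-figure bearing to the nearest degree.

311°

Leg 1 (S39°E, 3309 m): east 3309 sin 141° = 2082.42, north 3309 cos 141° = -2571.58
Leg 2 (123°, 4558 m): east 4558 sin 123° = 3822.66, north 4558 cos 123° = -2482.46
Net displacement: 5905.08 east, -5054.04 north. Direction back to start is (-5905.08, 5054.04): bearing = atan2(-5905.08, 5054.04) mod 360° = 310.56° ≈ 311°.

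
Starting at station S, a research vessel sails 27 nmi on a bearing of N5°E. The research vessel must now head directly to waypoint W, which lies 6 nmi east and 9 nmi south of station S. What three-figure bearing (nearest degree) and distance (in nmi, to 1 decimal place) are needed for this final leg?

174°, 36.1 nmi

Leg 1 (N5°E, 27 nmi): east 27 sin 5° = 2.35, north 27 cos 5° = 26.90
Current position: (2.35, 26.90). Target: (6, -9). Remaining: Δeast = 3.65, Δnorth = -35.90.
Bearing = atan2(3.65, -35.90) mod 360° = 174.20°; distance = √((3.65)² + (-35.90)²) = 36.082 nmi.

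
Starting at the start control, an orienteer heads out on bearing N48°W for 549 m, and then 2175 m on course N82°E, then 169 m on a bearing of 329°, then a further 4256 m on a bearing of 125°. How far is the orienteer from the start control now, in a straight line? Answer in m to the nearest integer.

Leg 1 (N48°W, 549 m): east 549 sin 312° = -407.99, north 549 cos 312° = 367.35
Leg 2 (N82°E, 2175 m): east 2175 sin 82° = 2153.83, north 2175 cos 82° = 302.70
Leg 3 (329°, 169 m): east 169 sin 329° = -87.04, north 169 cos 329° = 144.86
Leg 4 (125°, 4256 m): east 4256 sin 125° = 3486.31, north 4256 cos 125° = -2441.14
Net: 5145.12 east, -1626.23 north. Distance = √((5145.12)² + (-1626.23)²) = 5396.001 m.

5396 m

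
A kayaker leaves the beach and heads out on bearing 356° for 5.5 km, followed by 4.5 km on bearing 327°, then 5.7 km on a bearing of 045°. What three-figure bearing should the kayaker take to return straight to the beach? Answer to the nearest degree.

185°

Leg 1 (356°, 5.5 km): east 5.5 sin 356° = -0.38, north 5.5 cos 356° = 5.49
Leg 2 (327°, 4.5 km): east 4.5 sin 327° = -2.45, north 4.5 cos 327° = 3.77
Leg 3 (045°, 5.7 km): east 5.7 sin 45° = 4.03, north 5.7 cos 45° = 4.03
Net displacement: 1.20 east, 13.29 north. Direction back to start is (-1.20, -13.29): bearing = atan2(-1.20, -13.29) mod 360° = 185.14° ≈ 185°.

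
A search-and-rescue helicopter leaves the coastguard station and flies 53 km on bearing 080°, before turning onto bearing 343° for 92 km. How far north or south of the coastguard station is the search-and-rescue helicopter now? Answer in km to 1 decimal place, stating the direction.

Leg 1 (080°, 53 km): east 53 sin 80° = 52.19, north 53 cos 80° = 9.20
Leg 2 (343°, 92 km): east 92 sin 343° = -26.90, north 92 cos 343° = 87.98
Net north component: 97.18 km.

97.2 km north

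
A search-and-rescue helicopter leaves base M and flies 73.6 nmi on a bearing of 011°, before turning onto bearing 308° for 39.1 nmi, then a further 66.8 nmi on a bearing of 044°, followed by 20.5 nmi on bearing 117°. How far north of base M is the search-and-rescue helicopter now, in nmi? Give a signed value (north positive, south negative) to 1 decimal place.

135.1 nmi

Leg 1 (011°, 73.6 nmi): east 73.6 sin 11° = 14.04, north 73.6 cos 11° = 72.25
Leg 2 (308°, 39.1 nmi): east 39.1 sin 308° = -30.81, north 39.1 cos 308° = 24.07
Leg 3 (044°, 66.8 nmi): east 66.8 sin 44° = 46.40, north 66.8 cos 44° = 48.05
Leg 4 (117°, 20.5 nmi): east 20.5 sin 117° = 18.27, north 20.5 cos 117° = -9.31
Net north component: 135.07 nmi.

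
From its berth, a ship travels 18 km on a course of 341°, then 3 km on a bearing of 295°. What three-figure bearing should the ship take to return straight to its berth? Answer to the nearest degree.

155°

Leg 1 (341°, 18 km): east 18 sin 341° = -5.86, north 18 cos 341° = 17.02
Leg 2 (295°, 3 km): east 3 sin 295° = -2.72, north 3 cos 295° = 1.27
Net displacement: -8.58 east, 18.29 north. Direction back to start is (8.58, -18.29): bearing = atan2(8.58, -18.29) mod 360° = 154.87° ≈ 155°.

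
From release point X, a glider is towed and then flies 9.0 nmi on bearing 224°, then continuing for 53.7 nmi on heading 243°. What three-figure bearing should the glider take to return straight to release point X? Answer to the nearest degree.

060°

Leg 1 (224°, 9.0 nmi): east 9.0 sin 224° = -6.25, north 9.0 cos 224° = -6.47
Leg 2 (243°, 53.7 nmi): east 53.7 sin 243° = -47.85, north 53.7 cos 243° = -24.38
Net displacement: -54.10 east, -30.85 north. Direction back to start is (54.10, 30.85): bearing = atan2(54.10, 30.85) mod 360° = 60.30° ≈ 060°.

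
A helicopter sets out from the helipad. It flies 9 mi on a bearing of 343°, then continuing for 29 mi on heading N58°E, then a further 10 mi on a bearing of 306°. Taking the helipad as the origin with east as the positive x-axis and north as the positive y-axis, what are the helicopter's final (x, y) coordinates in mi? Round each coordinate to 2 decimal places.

(13.87, 29.85)

Leg 1 (343°, 9 mi): east 9 sin 343° = -2.63, north 9 cos 343° = 8.61
Leg 2 (N58°E, 29 mi): east 29 sin 58° = 24.59, north 29 cos 58° = 15.37
Leg 3 (306°, 10 mi): east 10 sin 306° = -8.09, north 10 cos 306° = 5.88
Summing: 13.87 mi east, 29.85 mi north → (13.87, 29.85).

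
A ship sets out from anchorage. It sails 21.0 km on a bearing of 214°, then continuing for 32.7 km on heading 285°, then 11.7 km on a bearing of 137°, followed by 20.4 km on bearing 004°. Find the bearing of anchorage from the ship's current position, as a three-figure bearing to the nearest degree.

Leg 1 (214°, 21.0 km): east 21.0 sin 214° = -11.74, north 21.0 cos 214° = -17.41
Leg 2 (285°, 32.7 km): east 32.7 sin 285° = -31.59, north 32.7 cos 285° = 8.46
Leg 3 (137°, 11.7 km): east 11.7 sin 137° = 7.98, north 11.7 cos 137° = -8.56
Leg 4 (004°, 20.4 km): east 20.4 sin 4° = 1.42, north 20.4 cos 4° = 20.35
Net displacement: -33.93 east, 2.85 north. Direction back to start is (33.93, -2.85): bearing = atan2(33.93, -2.85) mod 360° = 94.80° ≈ 095°.

095°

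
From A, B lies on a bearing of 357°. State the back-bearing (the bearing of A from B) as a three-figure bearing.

Back-bearing = 357° − 180° = 177°.

177°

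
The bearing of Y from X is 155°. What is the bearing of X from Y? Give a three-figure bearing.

Back-bearing = 155° + 180° = 335°.

335°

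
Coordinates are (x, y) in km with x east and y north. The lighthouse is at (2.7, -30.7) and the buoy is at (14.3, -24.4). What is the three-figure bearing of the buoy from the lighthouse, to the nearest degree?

Δeast = 14.3 − 2.7 = 11.60; Δnorth = -24.4 − -30.7 = 6.30.
Bearing = atan2(Δeast, Δnorth) mod 360° = 61.49° ≈ 061°.

061°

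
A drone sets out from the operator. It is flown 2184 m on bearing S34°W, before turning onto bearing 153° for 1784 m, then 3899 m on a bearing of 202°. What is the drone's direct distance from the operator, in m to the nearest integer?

Leg 1 (S34°W, 2184 m): east 2184 sin 214° = -1221.28, north 2184 cos 214° = -1810.62
Leg 2 (153°, 1784 m): east 1784 sin 153° = 809.92, north 1784 cos 153° = -1589.56
Leg 3 (202°, 3899 m): east 3899 sin 202° = -1460.59, north 3899 cos 202° = -3615.09
Net: -1871.95 east, -7015.26 north. Distance = √((-1871.95)² + (-7015.26)²) = 7260.724 m.

7261 m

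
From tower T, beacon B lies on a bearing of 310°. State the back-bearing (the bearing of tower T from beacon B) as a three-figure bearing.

Back-bearing = 310° − 180° = 130°.

130°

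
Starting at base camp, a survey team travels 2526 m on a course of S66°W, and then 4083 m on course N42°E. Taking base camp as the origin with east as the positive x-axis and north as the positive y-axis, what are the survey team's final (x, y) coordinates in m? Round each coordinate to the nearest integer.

Leg 1 (S66°W, 2526 m): east 2526 sin 246° = -2307.62, north 2526 cos 246° = -1027.42
Leg 2 (N42°E, 4083 m): east 4083 sin 42° = 2732.06, north 4083 cos 42° = 3034.26
Summing: 424.44 m east, 2006.84 m north → (424, 2007).

(424, 2007)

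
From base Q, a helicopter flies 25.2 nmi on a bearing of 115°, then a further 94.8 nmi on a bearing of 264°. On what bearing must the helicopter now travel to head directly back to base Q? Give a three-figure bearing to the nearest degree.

Leg 1 (115°, 25.2 nmi): east 25.2 sin 115° = 22.84, north 25.2 cos 115° = -10.65
Leg 2 (264°, 94.8 nmi): east 94.8 sin 264° = -94.28, north 94.8 cos 264° = -9.91
Net displacement: -71.44 east, -20.56 north. Direction back to start is (71.44, 20.56): bearing = atan2(71.44, 20.56) mod 360° = 73.95° ≈ 074°.

074°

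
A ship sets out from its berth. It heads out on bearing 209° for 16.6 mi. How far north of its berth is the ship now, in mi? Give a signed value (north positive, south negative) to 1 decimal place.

-14.5 mi

Leg 1 (209°, 16.6 mi): east 16.6 sin 209° = -8.05, north 16.6 cos 209° = -14.52
Net north component: -14.52 mi.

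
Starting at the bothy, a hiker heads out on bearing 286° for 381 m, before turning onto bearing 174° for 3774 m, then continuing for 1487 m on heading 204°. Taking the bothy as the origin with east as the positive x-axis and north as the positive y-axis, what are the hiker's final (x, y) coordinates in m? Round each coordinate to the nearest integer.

(-577, -5007)

Leg 1 (286°, 381 m): east 381 sin 286° = -366.24, north 381 cos 286° = 105.02
Leg 2 (174°, 3774 m): east 3774 sin 174° = 394.49, north 3774 cos 174° = -3753.33
Leg 3 (204°, 1487 m): east 1487 sin 204° = -604.82, north 1487 cos 204° = -1358.44
Summing: -576.57 m east, -5006.75 m north → (-577, -5007).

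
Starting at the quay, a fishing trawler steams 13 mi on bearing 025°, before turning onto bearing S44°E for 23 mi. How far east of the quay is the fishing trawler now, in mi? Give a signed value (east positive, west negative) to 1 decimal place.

21.5 mi

Leg 1 (025°, 13 mi): east 13 sin 25° = 5.49, north 13 cos 25° = 11.78
Leg 2 (S44°E, 23 mi): east 23 sin 136° = 15.98, north 23 cos 136° = -16.54
Net east component: 21.47 mi.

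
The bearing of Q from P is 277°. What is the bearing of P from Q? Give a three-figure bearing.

097°

Back-bearing = 277° − 180° = 097°.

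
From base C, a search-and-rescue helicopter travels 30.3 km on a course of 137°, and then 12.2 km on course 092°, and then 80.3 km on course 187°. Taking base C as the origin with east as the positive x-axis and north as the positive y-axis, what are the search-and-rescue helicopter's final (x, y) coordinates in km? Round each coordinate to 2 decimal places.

Leg 1 (137°, 30.3 km): east 30.3 sin 137° = 20.66, north 30.3 cos 137° = -22.16
Leg 2 (092°, 12.2 km): east 12.2 sin 92° = 12.19, north 12.2 cos 92° = -0.43
Leg 3 (187°, 80.3 km): east 80.3 sin 187° = -9.79, north 80.3 cos 187° = -79.70
Summing: 23.07 km east, -102.29 km north → (23.07, -102.29).

(23.07, -102.29)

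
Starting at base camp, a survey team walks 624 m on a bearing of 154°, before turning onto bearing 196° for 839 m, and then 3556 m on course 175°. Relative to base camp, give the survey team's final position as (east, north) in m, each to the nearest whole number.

Leg 1 (154°, 624 m): east 624 sin 154° = 273.54, north 624 cos 154° = -560.85
Leg 2 (196°, 839 m): east 839 sin 196° = -231.26, north 839 cos 196° = -806.50
Leg 3 (175°, 3556 m): east 3556 sin 175° = 309.93, north 3556 cos 175° = -3542.47
Summing: 352.21 m east, -4909.81 m north → (352, -4910).

(352, -4910)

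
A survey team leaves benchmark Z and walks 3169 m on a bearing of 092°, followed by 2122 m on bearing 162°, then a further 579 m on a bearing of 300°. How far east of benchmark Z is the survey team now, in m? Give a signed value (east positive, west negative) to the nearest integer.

3321 m

Leg 1 (092°, 3169 m): east 3169 sin 92° = 3167.07, north 3169 cos 92° = -110.60
Leg 2 (162°, 2122 m): east 2122 sin 162° = 655.73, north 2122 cos 162° = -2018.14
Leg 3 (300°, 579 m): east 579 sin 300° = -501.43, north 579 cos 300° = 289.50
Net east component: 3321.37 m.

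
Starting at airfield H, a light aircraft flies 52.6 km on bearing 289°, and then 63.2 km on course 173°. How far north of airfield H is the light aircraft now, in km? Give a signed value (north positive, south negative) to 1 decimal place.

-45.6 km

Leg 1 (289°, 52.6 km): east 52.6 sin 289° = -49.73, north 52.6 cos 289° = 17.12
Leg 2 (173°, 63.2 km): east 63.2 sin 173° = 7.70, north 63.2 cos 173° = -62.73
Net north component: -45.60 km.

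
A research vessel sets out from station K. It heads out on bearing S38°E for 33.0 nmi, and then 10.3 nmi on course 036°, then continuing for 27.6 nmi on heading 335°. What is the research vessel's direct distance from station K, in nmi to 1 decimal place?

Leg 1 (S38°E, 33.0 nmi): east 33.0 sin 142° = 20.32, north 33.0 cos 142° = -26.00
Leg 2 (036°, 10.3 nmi): east 10.3 sin 36° = 6.05, north 10.3 cos 36° = 8.33
Leg 3 (335°, 27.6 nmi): east 27.6 sin 335° = -11.66, north 27.6 cos 335° = 25.01
Net: 14.71 east, 7.34 north. Distance = √((14.71)² + (7.34)²) = 16.438 nmi.

16.4 nmi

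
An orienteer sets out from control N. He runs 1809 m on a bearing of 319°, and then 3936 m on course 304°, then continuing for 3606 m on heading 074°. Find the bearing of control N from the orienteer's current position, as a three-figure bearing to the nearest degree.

168°

Leg 1 (319°, 1809 m): east 1809 sin 319° = -1186.81, north 1809 cos 319° = 1365.27
Leg 2 (304°, 3936 m): east 3936 sin 304° = -3263.09, north 3936 cos 304° = 2200.98
Leg 3 (074°, 3606 m): east 3606 sin 74° = 3466.31, north 3606 cos 74° = 993.95
Net displacement: -983.59 east, 4560.20 north. Direction back to start is (983.59, -4560.20): bearing = atan2(983.59, -4560.20) mod 360° = 167.83° ≈ 168°.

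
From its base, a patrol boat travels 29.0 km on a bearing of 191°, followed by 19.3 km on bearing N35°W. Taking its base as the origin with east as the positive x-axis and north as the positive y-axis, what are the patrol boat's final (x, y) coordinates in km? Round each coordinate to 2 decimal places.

(-16.60, -12.66)

Leg 1 (191°, 29.0 km): east 29.0 sin 191° = -5.53, north 29.0 cos 191° = -28.47
Leg 2 (N35°W, 19.3 km): east 19.3 sin 325° = -11.07, north 19.3 cos 325° = 15.81
Summing: -16.60 km east, -12.66 km north → (-16.60, -12.66).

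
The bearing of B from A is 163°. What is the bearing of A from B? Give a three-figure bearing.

Back-bearing = 163° + 180° = 343°.

343°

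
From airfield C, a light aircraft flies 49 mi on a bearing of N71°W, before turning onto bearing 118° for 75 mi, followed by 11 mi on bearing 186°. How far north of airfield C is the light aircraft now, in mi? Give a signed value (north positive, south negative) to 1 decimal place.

Leg 1 (N71°W, 49 mi): east 49 sin 289° = -46.33, north 49 cos 289° = 15.95
Leg 2 (118°, 75 mi): east 75 sin 118° = 66.22, north 75 cos 118° = -35.21
Leg 3 (186°, 11 mi): east 11 sin 186° = -1.15, north 11 cos 186° = -10.94
Net north component: -30.20 mi.

-30.2 mi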